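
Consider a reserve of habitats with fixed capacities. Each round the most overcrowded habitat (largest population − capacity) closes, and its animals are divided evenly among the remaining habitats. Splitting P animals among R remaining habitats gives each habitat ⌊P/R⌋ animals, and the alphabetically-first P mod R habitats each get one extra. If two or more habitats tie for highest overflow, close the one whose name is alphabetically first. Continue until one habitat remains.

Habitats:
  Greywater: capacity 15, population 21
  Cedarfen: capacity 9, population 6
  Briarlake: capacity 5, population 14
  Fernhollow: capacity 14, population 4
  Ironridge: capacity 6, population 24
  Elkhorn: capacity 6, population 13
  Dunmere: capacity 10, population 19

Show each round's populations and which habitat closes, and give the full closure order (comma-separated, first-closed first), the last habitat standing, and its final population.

Round 1: Briarlake=14 Cedarfen=6 Dunmere=19 Elkhorn=13 Fernhollow=4 Greywater=21 Ironridge=24 → close Ironridge (overflow 18)
  24÷6 = 4 each, +1 to first 0
Round 2: Briarlake=18 Cedarfen=10 Dunmere=23 Elkhorn=17 Fernhollow=8 Greywater=25 → close Briarlake (overflow 13)
  18÷5 = 3 each, +1 to first 3
Round 3: Cedarfen=14 Dunmere=27 Elkhorn=21 Fernhollow=11 Greywater=28 → close Dunmere (overflow 17)
  27÷4 = 6 each, +1 to first 3
Round 4: Cedarfen=21 Elkhorn=28 Fernhollow=18 Greywater=34 → close Elkhorn (overflow 22)
  28÷3 = 9 each, +1 to first 1
Round 5: Cedarfen=31 Fernhollow=27 Greywater=43 → close Greywater (overflow 28)
  43÷2 = 21 each, +1 to first 1
Round 6: Cedarfen=53 Fernhollow=48 → close Cedarfen (overflow 44)
  53÷1 = 53 each, +1 to first 0

Closure order: Ironridge, Briarlake, Dunmere, Elkhorn, Greywater, Cedarfen
Last habitat: Fernhollow with 101 animals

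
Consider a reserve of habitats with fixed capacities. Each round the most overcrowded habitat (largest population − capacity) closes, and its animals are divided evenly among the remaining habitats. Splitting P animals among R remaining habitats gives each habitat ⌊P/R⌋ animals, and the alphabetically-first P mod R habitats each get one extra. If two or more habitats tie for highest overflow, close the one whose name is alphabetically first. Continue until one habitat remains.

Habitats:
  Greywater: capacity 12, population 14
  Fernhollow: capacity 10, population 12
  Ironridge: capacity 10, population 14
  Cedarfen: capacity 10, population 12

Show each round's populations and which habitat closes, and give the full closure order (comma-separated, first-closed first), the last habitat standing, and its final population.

Round 1: Cedarfen=12 Fernhollow=12 Greywater=14 Ironridge=14 → close Ironridge (overflow 4)
  14÷3 = 4 each, +1 to first 2
Round 2: Cedarfen=17 Fernhollow=17 Greywater=18 → close Cedarfen (overflow 7)
  17÷2 = 8 each, +1 to first 1
Round 3: Fernhollow=26 Greywater=26 → close Fernhollow (overflow 16)
  26÷1 = 26 each, +1 to first 0

Closure order: Ironridge, Cedarfen, Fernhollow
Last habitat: Greywater with 52 animals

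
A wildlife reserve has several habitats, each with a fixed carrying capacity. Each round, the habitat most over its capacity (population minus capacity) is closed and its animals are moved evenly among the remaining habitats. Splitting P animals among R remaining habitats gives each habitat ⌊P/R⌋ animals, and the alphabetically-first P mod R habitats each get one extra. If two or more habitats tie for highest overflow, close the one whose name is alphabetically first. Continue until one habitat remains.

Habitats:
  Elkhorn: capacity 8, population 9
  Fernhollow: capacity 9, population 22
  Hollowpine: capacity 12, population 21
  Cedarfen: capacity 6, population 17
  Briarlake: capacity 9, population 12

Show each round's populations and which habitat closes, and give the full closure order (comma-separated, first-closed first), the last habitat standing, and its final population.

Closure order: Fernhollow, Cedarfen, Hollowpine, Briarlake
Last habitat: Elkhorn with 81 animals

Round 1: Briarlake=12 Cedarfen=17 Elkhorn=9 Fernhollow=22 Hollowpine=21 → close Fernhollow (overflow 13)
  22÷4 = 5 each, +1 to first 2
Round 2: Briarlake=18 Cedarfen=23 Elkhorn=14 Hollowpine=26 → close Cedarfen (overflow 17)
  23÷3 = 7 each, +1 to first 2
Round 3: Briarlake=26 Elkhorn=22 Hollowpine=33 → close Hollowpine (overflow 21)
  33÷2 = 16 each, +1 to first 1
Round 4: Briarlake=43 Elkhorn=38 → close Briarlake (overflow 34)
  43÷1 = 43 each, +1 to first 0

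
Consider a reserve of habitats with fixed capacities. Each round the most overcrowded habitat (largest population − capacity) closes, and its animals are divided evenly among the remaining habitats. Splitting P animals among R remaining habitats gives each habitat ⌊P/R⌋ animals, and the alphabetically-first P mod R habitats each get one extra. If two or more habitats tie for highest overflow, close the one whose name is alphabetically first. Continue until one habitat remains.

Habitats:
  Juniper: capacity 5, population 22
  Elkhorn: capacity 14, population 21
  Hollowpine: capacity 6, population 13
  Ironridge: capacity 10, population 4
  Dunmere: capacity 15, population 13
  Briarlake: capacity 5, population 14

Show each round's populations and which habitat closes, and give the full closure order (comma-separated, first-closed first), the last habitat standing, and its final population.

Closure order: Juniper, Briarlake, Elkhorn, Hollowpine, Dunmere
Last habitat: Ironridge with 87 animals

Round 1: Briarlake=14 Dunmere=13 Elkhorn=21 Hollowpine=13 Ironridge=4 Juniper=22 → close Juniper (overflow 17)
  22÷5 = 4 each, +1 to first 2
Round 2: Briarlake=19 Dunmere=18 Elkhorn=25 Hollowpine=17 Ironridge=8 → close Briarlake (overflow 14)
  19÷4 = 4 each, +1 to first 3
Round 3: Dunmere=23 Elkhorn=30 Hollowpine=22 Ironridge=12 → close Elkhorn (overflow 16)
  30÷3 = 10 each, +1 to first 0
Round 4: Dunmere=33 Hollowpine=32 Ironridge=22 → close Hollowpine (overflow 26)
  32÷2 = 16 each, +1 to first 0
Round 5: Dunmere=49 Ironridge=38 → close Dunmere (overflow 34)
  49÷1 = 49 each, +1 to first 0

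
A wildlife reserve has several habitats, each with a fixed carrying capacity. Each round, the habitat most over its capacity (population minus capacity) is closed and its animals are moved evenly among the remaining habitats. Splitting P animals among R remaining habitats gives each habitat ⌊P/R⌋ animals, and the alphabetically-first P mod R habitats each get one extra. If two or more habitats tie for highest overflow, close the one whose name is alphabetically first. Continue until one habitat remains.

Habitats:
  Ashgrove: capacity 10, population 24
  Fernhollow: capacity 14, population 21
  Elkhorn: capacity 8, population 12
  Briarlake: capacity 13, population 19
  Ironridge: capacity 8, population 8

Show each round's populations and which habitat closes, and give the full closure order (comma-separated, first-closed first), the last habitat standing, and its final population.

Round 1: Ashgrove=24 Briarlake=19 Elkhorn=12 Fernhollow=21 Ironridge=8 → close Ashgrove (overflow 14)
  24÷4 = 6 each, +1 to first 0
Round 2: Briarlake=25 Elkhorn=18 Fernhollow=27 Ironridge=14 → close Fernhollow (overflow 13)
  27÷3 = 9 each, +1 to first 0
Round 3: Briarlake=34 Elkhorn=27 Ironridge=23 → close Briarlake (overflow 21)
  34÷2 = 17 each, +1 to first 0
Round 4: Elkhorn=44 Ironridge=40 → close Elkhorn (overflow 36)
  44÷1 = 44 each, +1 to first 0

Closure order: Ashgrove, Fernhollow, Briarlake, Elkhorn
Last habitat: Ironridge with 84 animals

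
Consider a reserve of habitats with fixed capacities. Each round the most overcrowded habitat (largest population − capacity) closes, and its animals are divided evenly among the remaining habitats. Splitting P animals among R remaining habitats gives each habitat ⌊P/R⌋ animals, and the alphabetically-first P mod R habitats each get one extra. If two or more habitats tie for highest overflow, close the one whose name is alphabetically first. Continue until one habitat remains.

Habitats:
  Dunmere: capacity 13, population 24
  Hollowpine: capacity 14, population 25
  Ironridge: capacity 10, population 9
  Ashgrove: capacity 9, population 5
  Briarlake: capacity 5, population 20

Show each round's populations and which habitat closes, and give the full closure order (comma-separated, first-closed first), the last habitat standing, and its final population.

Round 1: Ashgrove=5 Briarlake=20 Dunmere=24 Hollowpine=25 Ironridge=9 → close Briarlake (overflow 15)
  20÷4 = 5 each, +1 to first 0
Round 2: Ashgrove=10 Dunmere=29 Hollowpine=30 Ironridge=14 → close Dunmere (overflow 16)
  29÷3 = 9 each, +1 to first 2
Round 3: Ashgrove=20 Hollowpine=40 Ironridge=23 → close Hollowpine (overflow 26)
  40÷2 = 20 each, +1 to first 0
Round 4: Ashgrove=40 Ironridge=43 → close Ironridge (overflow 33)
  43÷1 = 43 each, +1 to first 0

Closure order: Briarlake, Dunmere, Hollowpine, Ironridge
Last habitat: Ashgrove with 83 animals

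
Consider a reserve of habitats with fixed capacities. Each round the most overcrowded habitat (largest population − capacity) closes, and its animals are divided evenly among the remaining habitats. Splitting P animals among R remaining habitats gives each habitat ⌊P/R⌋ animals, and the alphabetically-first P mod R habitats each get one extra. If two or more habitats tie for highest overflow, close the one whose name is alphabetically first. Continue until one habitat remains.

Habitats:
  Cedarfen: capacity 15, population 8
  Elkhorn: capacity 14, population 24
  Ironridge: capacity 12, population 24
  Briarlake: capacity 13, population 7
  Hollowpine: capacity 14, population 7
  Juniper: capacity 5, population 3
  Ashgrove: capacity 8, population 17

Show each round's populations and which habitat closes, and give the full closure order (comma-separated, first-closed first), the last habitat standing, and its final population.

Round 1: Ashgrove=17 Briarlake=7 Cedarfen=8 Elkhorn=24 Hollowpine=7 Ironridge=24 Juniper=3 → close Ironridge (overflow 12)
  24÷6 = 4 each, +1 to first 0
Round 2: Ashgrove=21 Briarlake=11 Cedarfen=12 Elkhorn=28 Hollowpine=11 Juniper=7 → close Elkhorn (overflow 14)
  28÷5 = 5 each, +1 to first 3
Round 3: Ashgrove=27 Briarlake=17 Cedarfen=18 Hollowpine=16 Juniper=12 → close Ashgrove (overflow 19)
  27÷4 = 6 each, +1 to first 3
Round 4: Briarlake=24 Cedarfen=25 Hollowpine=23 Juniper=18 → close Juniper (overflow 13)
  18÷3 = 6 each, +1 to first 0
Round 5: Briarlake=30 Cedarfen=31 Hollowpine=29 → close Briarlake (overflow 17)
  30÷2 = 15 each, +1 to first 0
Round 6: Cedarfen=46 Hollowpine=44 → close Cedarfen (overflow 31)
  46÷1 = 46 each, +1 to first 0

Closure order: Ironridge, Elkhorn, Ashgrove, Juniper, Briarlake, Cedarfen
Last habitat: Hollowpine with 90 animals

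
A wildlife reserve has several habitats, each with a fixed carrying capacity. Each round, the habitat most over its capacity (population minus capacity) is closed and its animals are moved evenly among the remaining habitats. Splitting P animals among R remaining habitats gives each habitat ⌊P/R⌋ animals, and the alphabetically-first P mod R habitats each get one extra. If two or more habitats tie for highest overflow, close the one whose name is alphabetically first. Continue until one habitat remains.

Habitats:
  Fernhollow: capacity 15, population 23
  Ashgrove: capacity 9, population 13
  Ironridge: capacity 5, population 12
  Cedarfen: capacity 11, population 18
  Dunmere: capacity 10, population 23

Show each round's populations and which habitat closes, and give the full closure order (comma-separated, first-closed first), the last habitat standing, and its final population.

Round 1: Ashgrove=13 Cedarfen=18 Dunmere=23 Fernhollow=23 Ironridge=12 → close Dunmere (overflow 13)
  23÷4 = 5 each, +1 to first 3
Round 2: Ashgrove=19 Cedarfen=24 Fernhollow=29 Ironridge=17 → close Fernhollow (overflow 14)
  29÷3 = 9 each, +1 to first 2
Round 3: Ashgrove=29 Cedarfen=34 Ironridge=26 → close Cedarfen (overflow 23)
  34÷2 = 17 each, +1 to first 0
Round 4: Ashgrove=46 Ironridge=43 → close Ironridge (overflow 38)
  43÷1 = 43 each, +1 to first 0

Closure order: Dunmere, Fernhollow, Cedarfen, Ironridge
Last habitat: Ashgrove with 89 animals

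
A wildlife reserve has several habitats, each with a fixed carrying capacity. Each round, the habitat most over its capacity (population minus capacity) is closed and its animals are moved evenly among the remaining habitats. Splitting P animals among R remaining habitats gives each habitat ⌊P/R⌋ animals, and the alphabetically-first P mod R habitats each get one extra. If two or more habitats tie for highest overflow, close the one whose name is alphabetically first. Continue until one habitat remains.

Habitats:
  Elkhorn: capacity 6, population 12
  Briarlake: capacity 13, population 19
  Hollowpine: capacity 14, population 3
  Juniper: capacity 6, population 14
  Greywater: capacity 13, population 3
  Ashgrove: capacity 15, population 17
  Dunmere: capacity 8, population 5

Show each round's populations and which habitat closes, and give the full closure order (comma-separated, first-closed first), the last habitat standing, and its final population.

Closure order: Juniper, Briarlake, Elkhorn, Ashgrove, Dunmere, Greywater
Last habitat: Hollowpine with 73 animals

Round 1: Ashgrove=17 Briarlake=19 Dunmere=5 Elkhorn=12 Greywater=3 Hollowpine=3 Juniper=14 → close Juniper (overflow 8)
  14÷6 = 2 each, +1 to first 2
Round 2: Ashgrove=20 Briarlake=22 Dunmere=7 Elkhorn=14 Greywater=5 Hollowpine=5 → close Briarlake (overflow 9)
  22÷5 = 4 each, +1 to first 2
Round 3: Ashgrove=25 Dunmere=12 Elkhorn=18 Greywater=9 Hollowpine=9 → close Elkhorn (overflow 12)
  18÷4 = 4 each, +1 to first 2
Round 4: Ashgrove=30 Dunmere=17 Greywater=13 Hollowpine=13 → close Ashgrove (overflow 15)
  30÷3 = 10 each, +1 to first 0
Round 5: Dunmere=27 Greywater=23 Hollowpine=23 → close Dunmere (overflow 19)
  27÷2 = 13 each, +1 to first 1
Round 6: Greywater=37 Hollowpine=36 → close Greywater (overflow 24)
  37÷1 = 37 each, +1 to first 0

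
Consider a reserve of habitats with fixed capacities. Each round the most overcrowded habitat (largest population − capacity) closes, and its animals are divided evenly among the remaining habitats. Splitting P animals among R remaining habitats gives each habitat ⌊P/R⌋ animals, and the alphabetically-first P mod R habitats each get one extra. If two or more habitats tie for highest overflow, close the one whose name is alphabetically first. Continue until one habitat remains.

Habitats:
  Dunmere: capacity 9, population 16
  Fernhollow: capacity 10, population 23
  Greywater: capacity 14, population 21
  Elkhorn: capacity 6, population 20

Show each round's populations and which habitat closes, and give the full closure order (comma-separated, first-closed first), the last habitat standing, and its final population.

Closure order: Elkhorn, Fernhollow, Dunmere
Last habitat: Greywater with 80 animals

Round 1: Dunmere=16 Elkhorn=20 Fernhollow=23 Greywater=21 → close Elkhorn (overflow 14)
  20÷3 = 6 each, +1 to first 2
Round 2: Dunmere=23 Fernhollow=30 Greywater=27 → close Fernhollow (overflow 20)
  30÷2 = 15 each, +1 to first 0
Round 3: Dunmere=38 Greywater=42 → close Dunmere (overflow 29)
  38÷1 = 38 each, +1 to first 0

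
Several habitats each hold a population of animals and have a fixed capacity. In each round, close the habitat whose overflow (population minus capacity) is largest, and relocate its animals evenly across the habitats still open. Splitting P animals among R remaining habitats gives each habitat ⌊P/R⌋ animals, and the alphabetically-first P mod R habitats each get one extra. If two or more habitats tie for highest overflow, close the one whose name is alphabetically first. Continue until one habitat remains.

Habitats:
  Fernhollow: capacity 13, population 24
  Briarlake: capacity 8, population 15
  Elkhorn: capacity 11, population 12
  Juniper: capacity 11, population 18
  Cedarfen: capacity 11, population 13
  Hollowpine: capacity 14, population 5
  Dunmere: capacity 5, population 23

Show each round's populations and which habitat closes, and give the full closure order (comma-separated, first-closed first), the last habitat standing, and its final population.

Round 1: Briarlake=15 Cedarfen=13 Dunmere=23 Elkhorn=12 Fernhollow=24 Hollowpine=5 Juniper=18 → close Dunmere (overflow 18)
  23÷6 = 3 each, +1 to first 5
Round 2: Briarlake=19 Cedarfen=17 Elkhorn=16 Fernhollow=28 Hollowpine=9 Juniper=21 → close Fernhollow (overflow 15)
  28÷5 = 5 each, +1 to first 3
Round 3: Briarlake=25 Cedarfen=23 Elkhorn=22 Hollowpine=14 Juniper=26 → close Briarlake (overflow 17)
  25÷4 = 6 each, +1 to first 1
Round 4: Cedarfen=30 Elkhorn=28 Hollowpine=20 Juniper=32 → close Juniper (overflow 21)
  32÷3 = 10 each, +1 to first 2
Round 5: Cedarfen=41 Elkhorn=39 Hollowpine=30 → close Cedarfen (overflow 30)
  41÷2 = 20 each, +1 to first 1
Round 6: Elkhorn=60 Hollowpine=50 → close Elkhorn (overflow 49)
  60÷1 = 60 each, +1 to first 0

Closure order: Dunmere, Fernhollow, Briarlake, Juniper, Cedarfen, Elkhorn
Last habitat: Hollowpine with 110 animals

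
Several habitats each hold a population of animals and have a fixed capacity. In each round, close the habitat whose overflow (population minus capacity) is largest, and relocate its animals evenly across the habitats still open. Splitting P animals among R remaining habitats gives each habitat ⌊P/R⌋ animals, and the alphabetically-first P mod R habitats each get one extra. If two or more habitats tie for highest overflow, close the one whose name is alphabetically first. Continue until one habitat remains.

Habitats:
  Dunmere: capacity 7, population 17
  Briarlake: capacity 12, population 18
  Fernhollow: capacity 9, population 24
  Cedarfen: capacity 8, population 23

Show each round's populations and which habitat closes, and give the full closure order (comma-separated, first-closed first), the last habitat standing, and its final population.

Round 1: Briarlake=18 Cedarfen=23 Dunmere=17 Fernhollow=24 → close Cedarfen (overflow 15)
  23÷3 = 7 each, +1 to first 2
Round 2: Briarlake=26 Dunmere=25 Fernhollow=31 → close Fernhollow (overflow 22)
  31÷2 = 15 each, +1 to first 1
Round 3: Briarlake=42 Dunmere=40 → close Dunmere (overflow 33)
  40÷1 = 40 each, +1 to first 0

Closure order: Cedarfen, Fernhollow, Dunmere
Last habitat: Briarlake with 82 animals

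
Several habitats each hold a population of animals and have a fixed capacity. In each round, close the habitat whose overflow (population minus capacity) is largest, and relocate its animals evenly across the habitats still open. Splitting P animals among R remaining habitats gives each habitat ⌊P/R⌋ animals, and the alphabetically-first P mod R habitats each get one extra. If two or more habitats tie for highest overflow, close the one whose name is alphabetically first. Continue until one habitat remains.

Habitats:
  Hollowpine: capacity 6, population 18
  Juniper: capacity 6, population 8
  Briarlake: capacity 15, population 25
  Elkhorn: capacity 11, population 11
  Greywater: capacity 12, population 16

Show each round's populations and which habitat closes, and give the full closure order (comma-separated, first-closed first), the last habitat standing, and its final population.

Round 1: Briarlake=25 Elkhorn=11 Greywater=16 Hollowpine=18 Juniper=8 → close Hollowpine (overflow 12)
  18÷4 = 4 each, +1 to first 2
Round 2: Briarlake=30 Elkhorn=16 Greywater=20 Juniper=12 → close Briarlake (overflow 15)
  30÷3 = 10 each, +1 to first 0
Round 3: Elkhorn=26 Greywater=30 Juniper=22 → close Greywater (overflow 18)
  30÷2 = 15 each, +1 to first 0
Round 4: Elkhorn=41 Juniper=37 → close Juniper (overflow 31)
  37÷1 = 37 each, +1 to first 0

Closure order: Hollowpine, Briarlake, Greywater, Juniper
Last habitat: Elkhorn with 78 animals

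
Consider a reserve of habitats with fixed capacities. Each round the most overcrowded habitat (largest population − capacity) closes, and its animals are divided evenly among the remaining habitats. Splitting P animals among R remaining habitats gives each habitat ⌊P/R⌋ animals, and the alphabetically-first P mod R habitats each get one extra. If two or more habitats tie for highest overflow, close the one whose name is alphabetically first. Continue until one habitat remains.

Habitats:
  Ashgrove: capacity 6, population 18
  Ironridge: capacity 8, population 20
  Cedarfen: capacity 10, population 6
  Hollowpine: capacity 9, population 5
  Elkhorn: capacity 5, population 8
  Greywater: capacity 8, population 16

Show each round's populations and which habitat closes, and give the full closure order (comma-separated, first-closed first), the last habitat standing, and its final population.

Round 1: Ashgrove=18 Cedarfen=6 Elkhorn=8 Greywater=16 Hollowpine=5 Ironridge=20 → close Ashgrove (overflow 12)
  18÷5 = 3 each, +1 to first 3
Round 2: Cedarfen=10 Elkhorn=12 Greywater=20 Hollowpine=8 Ironridge=23 → close Ironridge (overflow 15)
  23÷4 = 5 each, +1 to first 3
Round 3: Cedarfen=16 Elkhorn=18 Greywater=26 Hollowpine=13 → close Greywater (overflow 18)
  26÷3 = 8 each, +1 to first 2
Round 4: Cedarfen=25 Elkhorn=27 Hollowpine=21 → close Elkhorn (overflow 22)
  27÷2 = 13 each, +1 to first 1
Round 5: Cedarfen=39 Hollowpine=34 → close Cedarfen (overflow 29)
  39÷1 = 39 each, +1 to first 0

Closure order: Ashgrove, Ironridge, Greywater, Elkhorn, Cedarfen
Last habitat: Hollowpine with 73 animals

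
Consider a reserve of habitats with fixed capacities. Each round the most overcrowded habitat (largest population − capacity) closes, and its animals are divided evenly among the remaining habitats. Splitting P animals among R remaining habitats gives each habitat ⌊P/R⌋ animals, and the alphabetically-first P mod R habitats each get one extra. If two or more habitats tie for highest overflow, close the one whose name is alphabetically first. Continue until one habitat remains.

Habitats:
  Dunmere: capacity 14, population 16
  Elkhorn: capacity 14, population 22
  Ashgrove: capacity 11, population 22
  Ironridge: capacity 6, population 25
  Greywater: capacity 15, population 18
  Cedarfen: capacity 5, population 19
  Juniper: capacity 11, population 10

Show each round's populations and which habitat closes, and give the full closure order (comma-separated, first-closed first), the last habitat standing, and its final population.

Round 1: Ashgrove=22 Cedarfen=19 Dunmere=16 Elkhorn=22 Greywater=18 Ironridge=25 Juniper=10 → close Ironridge (overflow 19)
  25÷6 = 4 each, +1 to first 1
Round 2: Ashgrove=27 Cedarfen=23 Dunmere=20 Elkhorn=26 Greywater=22 Juniper=14 → close Cedarfen (overflow 18)
  23÷5 = 4 each, +1 to first 3
Round 3: Ashgrove=32 Dunmere=25 Elkhorn=31 Greywater=26 Juniper=18 → close Ashgrove (overflow 21)
  32÷4 = 8 each, +1 to first 0
Round 4: Dunmere=33 Elkhorn=39 Greywater=34 Juniper=26 → close Elkhorn (overflow 25)
  39÷3 = 13 each, +1 to first 0
Round 5: Dunmere=46 Greywater=47 Juniper=39 → close Dunmere (overflow 32)
  46÷2 = 23 each, +1 to first 0
Round 6: Greywater=70 Juniper=62 → close Greywater (overflow 55)
  70÷1 = 70 each, +1 to first 0

Closure order: Ironridge, Cedarfen, Ashgrove, Elkhorn, Dunmere, Greywater
Last habitat: Juniper with 132 animals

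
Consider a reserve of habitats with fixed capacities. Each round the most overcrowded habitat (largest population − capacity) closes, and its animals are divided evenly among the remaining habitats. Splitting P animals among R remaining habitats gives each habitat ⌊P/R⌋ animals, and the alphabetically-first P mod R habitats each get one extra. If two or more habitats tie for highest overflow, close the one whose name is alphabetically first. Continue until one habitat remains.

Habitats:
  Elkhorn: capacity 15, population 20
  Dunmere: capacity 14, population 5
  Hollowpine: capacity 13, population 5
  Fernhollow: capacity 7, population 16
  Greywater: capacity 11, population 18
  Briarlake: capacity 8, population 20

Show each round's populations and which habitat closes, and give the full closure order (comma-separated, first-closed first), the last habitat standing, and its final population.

Round 1: Briarlake=20 Dunmere=5 Elkhorn=20 Fernhollow=16 Greywater=18 Hollowpine=5 → close Briarlake (overflow 12)
  20÷5 = 4 each, +1 to first 0
Round 2: Dunmere=9 Elkhorn=24 Fernhollow=20 Greywater=22 Hollowpine=9 → close Fernhollow (overflow 13)
  20÷4 = 5 each, +1 to first 0
Round 3: Dunmere=14 Elkhorn=29 Greywater=27 Hollowpine=14 → close Greywater (overflow 16)
  27÷3 = 9 each, +1 to first 0
Round 4: Dunmere=23 Elkhorn=38 Hollowpine=23 → close Elkhorn (overflow 23)
  38÷2 = 19 each, +1 to first 0
Round 5: Dunmere=42 Hollowpine=42 → close Hollowpine (overflow 29)
  42÷1 = 42 each, +1 to first 0

Closure order: Briarlake, Fernhollow, Greywater, Elkhorn, Hollowpine
Last habitat: Dunmere with 84 animals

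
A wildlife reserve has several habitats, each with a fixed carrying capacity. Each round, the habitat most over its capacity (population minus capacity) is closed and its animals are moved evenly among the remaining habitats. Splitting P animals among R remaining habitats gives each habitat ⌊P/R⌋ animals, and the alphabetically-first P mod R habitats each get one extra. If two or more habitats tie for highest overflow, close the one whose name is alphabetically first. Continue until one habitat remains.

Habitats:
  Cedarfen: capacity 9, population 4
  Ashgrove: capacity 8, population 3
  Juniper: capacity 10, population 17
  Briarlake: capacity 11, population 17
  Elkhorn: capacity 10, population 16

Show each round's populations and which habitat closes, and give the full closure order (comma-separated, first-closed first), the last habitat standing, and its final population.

Round 1: Ashgrove=3 Briarlake=17 Cedarfen=4 Elkhorn=16 Juniper=17 → close Juniper (overflow 7)
  17÷4 = 4 each, +1 to first 1
Round 2: Ashgrove=8 Briarlake=21 Cedarfen=8 Elkhorn=20 → close Briarlake (overflow 10)
  21÷3 = 7 each, +1 to first 0
Round 3: Ashgrove=15 Cedarfen=15 Elkhorn=27 → close Elkhorn (overflow 17)
  27÷2 = 13 each, +1 to first 1
Round 4: Ashgrove=29 Cedarfen=28 → close Ashgrove (overflow 21)
  29÷1 = 29 each, +1 to first 0

Closure order: Juniper, Briarlake, Elkhorn, Ashgrove
Last habitat: Cedarfen with 57 animals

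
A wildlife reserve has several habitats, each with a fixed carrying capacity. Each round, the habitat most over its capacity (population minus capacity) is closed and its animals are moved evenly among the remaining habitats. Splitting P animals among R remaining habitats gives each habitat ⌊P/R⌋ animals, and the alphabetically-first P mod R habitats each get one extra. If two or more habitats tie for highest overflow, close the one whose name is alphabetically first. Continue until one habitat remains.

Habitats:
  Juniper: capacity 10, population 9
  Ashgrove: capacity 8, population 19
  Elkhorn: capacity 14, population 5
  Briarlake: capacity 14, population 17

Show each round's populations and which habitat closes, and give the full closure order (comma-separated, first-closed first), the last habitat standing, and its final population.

Round 1: Ashgrove=19 Briarlake=17 Elkhorn=5 Juniper=9 → close Ashgrove (overflow 11)
  19÷3 = 6 each, +1 to first 1
Round 2: Briarlake=24 Elkhorn=11 Juniper=15 → close Briarlake (overflow 10)
  24÷2 = 12 each, +1 to first 0
Round 3: Elkhorn=23 Juniper=27 → close Juniper (overflow 17)
  27÷1 = 27 each, +1 to first 0

Closure order: Ashgrove, Briarlake, Juniper
Last habitat: Elkhorn with 50 animals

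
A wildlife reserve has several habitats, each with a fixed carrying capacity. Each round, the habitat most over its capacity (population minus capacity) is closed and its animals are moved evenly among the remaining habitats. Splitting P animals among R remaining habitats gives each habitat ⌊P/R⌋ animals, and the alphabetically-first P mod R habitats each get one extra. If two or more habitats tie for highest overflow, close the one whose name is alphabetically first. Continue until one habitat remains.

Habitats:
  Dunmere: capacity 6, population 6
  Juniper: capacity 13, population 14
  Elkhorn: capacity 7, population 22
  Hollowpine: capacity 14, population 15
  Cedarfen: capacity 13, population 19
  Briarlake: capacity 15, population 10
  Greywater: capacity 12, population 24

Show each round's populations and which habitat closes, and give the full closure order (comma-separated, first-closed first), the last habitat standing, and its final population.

Round 1: Briarlake=10 Cedarfen=19 Dunmere=6 Elkhorn=22 Greywater=24 Hollowpine=15 Juniper=14 → close Elkhorn (overflow 15)
  22÷6 = 3 each, +1 to first 4
Round 2: Briarlake=14 Cedarfen=23 Dunmere=10 Greywater=28 Hollowpine=18 Juniper=17 → close Greywater (overflow 16)
  28÷5 = 5 each, +1 to first 3
Round 3: Briarlake=20 Cedarfen=29 Dunmere=16 Hollowpine=23 Juniper=22 → close Cedarfen (overflow 16)
  29÷4 = 7 each, +1 to first 1
Round 4: Briarlake=28 Dunmere=23 Hollowpine=30 Juniper=29 → close Dunmere (overflow 17)
  23÷3 = 7 each, +1 to first 2
Round 5: Briarlake=36 Hollowpine=38 Juniper=36 → close Hollowpine (overflow 24)
  38÷2 = 19 each, +1 to first 0
Round 6: Briarlake=55 Juniper=55 → close Juniper (overflow 42)
  55÷1 = 55 each, +1 to first 0

Closure order: Elkhorn, Greywater, Cedarfen, Dunmere, Hollowpine, Juniper
Last habitat: Briarlake with 110 animals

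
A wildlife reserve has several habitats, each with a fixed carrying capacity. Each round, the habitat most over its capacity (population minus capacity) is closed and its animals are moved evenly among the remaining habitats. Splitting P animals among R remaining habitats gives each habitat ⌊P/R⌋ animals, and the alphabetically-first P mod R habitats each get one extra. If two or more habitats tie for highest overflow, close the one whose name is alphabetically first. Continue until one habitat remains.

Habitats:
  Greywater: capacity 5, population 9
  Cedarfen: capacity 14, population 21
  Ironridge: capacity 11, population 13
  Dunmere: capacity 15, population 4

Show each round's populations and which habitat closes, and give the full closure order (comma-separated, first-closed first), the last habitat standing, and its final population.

Closure order: Cedarfen, Greywater, Ironridge
Last habitat: Dunmere with 47 animals

Round 1: Cedarfen=21 Dunmere=4 Greywater=9 Ironridge=13 → close Cedarfen (overflow 7)
  21÷3 = 7 each, +1 to first 0
Round 2: Dunmere=11 Greywater=16 Ironridge=20 → close Greywater (overflow 11)
  16÷2 = 8 each, +1 to first 0
Round 3: Dunmere=19 Ironridge=28 → close Ironridge (overflow 17)
  28÷1 = 28 each, +1 to first 0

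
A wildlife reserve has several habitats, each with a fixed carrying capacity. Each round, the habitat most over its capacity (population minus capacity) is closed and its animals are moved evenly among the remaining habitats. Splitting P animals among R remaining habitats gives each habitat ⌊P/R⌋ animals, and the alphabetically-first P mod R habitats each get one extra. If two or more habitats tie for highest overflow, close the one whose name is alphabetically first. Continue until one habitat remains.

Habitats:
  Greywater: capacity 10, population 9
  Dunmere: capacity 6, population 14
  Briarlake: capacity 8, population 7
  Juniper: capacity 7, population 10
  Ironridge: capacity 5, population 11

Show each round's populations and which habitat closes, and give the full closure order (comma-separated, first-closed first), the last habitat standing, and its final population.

Round 1: Briarlake=7 Dunmere=14 Greywater=9 Ironridge=11 Juniper=10 → close Dunmere (overflow 8)
  14÷4 = 3 each, +1 to first 2
Round 2: Briarlake=11 Greywater=13 Ironridge=14 Juniper=13 → close Ironridge (overflow 9)
  14÷3 = 4 each, +1 to first 2
Round 3: Briarlake=16 Greywater=18 Juniper=17 → close Juniper (overflow 10)
  17÷2 = 8 each, +1 to first 1
Round 4: Briarlake=25 Greywater=26 → close Briarlake (overflow 17)
  25÷1 = 25 each, +1 to first 0

Closure order: Dunmere, Ironridge, Juniper, Briarlake
Last habitat: Greywater with 51 animals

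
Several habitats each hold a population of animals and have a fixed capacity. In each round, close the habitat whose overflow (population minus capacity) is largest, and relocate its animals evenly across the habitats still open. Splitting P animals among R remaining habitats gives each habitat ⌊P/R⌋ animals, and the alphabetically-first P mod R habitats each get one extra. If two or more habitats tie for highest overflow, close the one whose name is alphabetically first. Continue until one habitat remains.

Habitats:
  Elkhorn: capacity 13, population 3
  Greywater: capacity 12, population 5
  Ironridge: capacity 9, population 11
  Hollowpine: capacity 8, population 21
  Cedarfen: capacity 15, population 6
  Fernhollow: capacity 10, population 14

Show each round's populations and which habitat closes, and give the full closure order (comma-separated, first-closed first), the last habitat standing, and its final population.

Closure order: Hollowpine, Fernhollow, Ironridge, Cedarfen, Greywater
Last habitat: Elkhorn with 60 animals

Round 1: Cedarfen=6 Elkhorn=3 Fernhollow=14 Greywater=5 Hollowpine=21 Ironridge=11 → close Hollowpine (overflow 13)
  21÷5 = 4 each, +1 to first 1
Round 2: Cedarfen=11 Elkhorn=7 Fernhollow=18 Greywater=9 Ironridge=15 → close Fernhollow (overflow 8)
  18÷4 = 4 each, +1 to first 2
Round 3: Cedarfen=16 Elkhorn=12 Greywater=13 Ironridge=19 → close Ironridge (overflow 10)
  19÷3 = 6 each, +1 to first 1
Round 4: Cedarfen=23 Elkhorn=18 Greywater=19 → close Cedarfen (overflow 8)
  23÷2 = 11 each, +1 to first 1
Round 5: Elkhorn=30 Greywater=30 → close Greywater (overflow 18)
  30÷1 = 30 each, +1 to first 0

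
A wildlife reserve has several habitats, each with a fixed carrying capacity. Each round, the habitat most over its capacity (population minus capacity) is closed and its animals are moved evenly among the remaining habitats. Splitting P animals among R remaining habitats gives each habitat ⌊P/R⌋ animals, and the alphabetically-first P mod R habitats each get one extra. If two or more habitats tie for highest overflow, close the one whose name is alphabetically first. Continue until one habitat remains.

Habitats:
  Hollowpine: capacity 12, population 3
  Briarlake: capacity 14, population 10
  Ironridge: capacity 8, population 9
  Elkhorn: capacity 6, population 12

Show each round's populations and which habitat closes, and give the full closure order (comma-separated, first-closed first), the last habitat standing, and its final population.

Round 1: Briarlake=10 Elkhorn=12 Hollowpine=3 Ironridge=9 → close Elkhorn (overflow 6)
  12÷3 = 4 each, +1 to first 0
Round 2: Briarlake=14 Hollowpine=7 Ironridge=13 → close Ironridge (overflow 5)
  13÷2 = 6 each, +1 to first 1
Round 3: Briarlake=21 Hollowpine=13 → close Briarlake (overflow 7)
  21÷1 = 21 each, +1 to first 0

Closure order: Elkhorn, Ironridge, Briarlake
Last habitat: Hollowpine with 34 animals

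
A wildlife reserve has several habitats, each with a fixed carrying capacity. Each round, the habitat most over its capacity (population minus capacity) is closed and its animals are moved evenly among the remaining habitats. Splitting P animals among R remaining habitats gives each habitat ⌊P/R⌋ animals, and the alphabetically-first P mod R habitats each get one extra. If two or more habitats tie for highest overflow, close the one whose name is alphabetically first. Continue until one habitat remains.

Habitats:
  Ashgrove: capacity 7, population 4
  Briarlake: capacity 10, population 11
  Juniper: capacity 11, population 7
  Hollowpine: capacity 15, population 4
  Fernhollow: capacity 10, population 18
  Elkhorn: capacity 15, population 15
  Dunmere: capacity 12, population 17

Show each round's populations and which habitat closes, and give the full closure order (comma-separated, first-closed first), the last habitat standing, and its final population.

Round 1: Ashgrove=4 Briarlake=11 Dunmere=17 Elkhorn=15 Fernhollow=18 Hollowpine=4 Juniper=7 → close Fernhollow (overflow 8)
  18÷6 = 3 each, +1 to first 0
Round 2: Ashgrove=7 Briarlake=14 Dunmere=20 Elkhorn=18 Hollowpine=7 Juniper=10 → close Dunmere (overflow 8)
  20÷5 = 4 each, +1 to first 0
Round 3: Ashgrove=11 Briarlake=18 Elkhorn=22 Hollowpine=11 Juniper=14 → close Briarlake (overflow 8)
  18÷4 = 4 each, +1 to first 2
Round 4: Ashgrove=16 Elkhorn=27 Hollowpine=15 Juniper=18 → close Elkhorn (overflow 12)
  27÷3 = 9 each, +1 to first 0
Round 5: Ashgrove=25 Hollowpine=24 Juniper=27 → close Ashgrove (overflow 18)
  25÷2 = 12 each, +1 to first 1
Round 6: Hollowpine=37 Juniper=39 → close Juniper (overflow 28)
  39÷1 = 39 each, +1 to first 0

Closure order: Fernhollow, Dunmere, Briarlake, Elkhorn, Ashgrove, Juniper
Last habitat: Hollowpine with 76 animals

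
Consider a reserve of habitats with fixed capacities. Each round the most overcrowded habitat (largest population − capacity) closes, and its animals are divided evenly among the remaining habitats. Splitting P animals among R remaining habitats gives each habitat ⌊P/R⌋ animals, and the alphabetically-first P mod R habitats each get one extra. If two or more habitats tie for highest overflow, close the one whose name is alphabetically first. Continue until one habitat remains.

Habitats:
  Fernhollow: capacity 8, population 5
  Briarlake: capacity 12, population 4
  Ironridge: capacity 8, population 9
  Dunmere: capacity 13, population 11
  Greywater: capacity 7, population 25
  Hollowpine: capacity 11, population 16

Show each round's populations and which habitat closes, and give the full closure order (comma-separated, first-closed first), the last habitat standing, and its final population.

Round 1: Briarlake=4 Dunmere=11 Fernhollow=5 Greywater=25 Hollowpine=16 Ironridge=9 → close Greywater (overflow 18)
  25÷5 = 5 each, +1 to first 0
Round 2: Briarlake=9 Dunmere=16 Fernhollow=10 Hollowpine=21 Ironridge=14 → close Hollowpine (overflow 10)
  21÷4 = 5 each, +1 to first 1
Round 3: Briarlake=15 Dunmere=21 Fernhollow=15 Ironridge=19 → close Ironridge (overflow 11)
  19÷3 = 6 each, +1 to first 1
Round 4: Briarlake=22 Dunmere=27 Fernhollow=21 → close Dunmere (overflow 14)
  27÷2 = 13 each, +1 to first 1
Round 5: Briarlake=36 Fernhollow=34 → close Fernhollow (overflow 26)
  34÷1 = 34 each, +1 to first 0

Closure order: Greywater, Hollowpine, Ironridge, Dunmere, Fernhollow
Last habitat: Briarlake with 70 animals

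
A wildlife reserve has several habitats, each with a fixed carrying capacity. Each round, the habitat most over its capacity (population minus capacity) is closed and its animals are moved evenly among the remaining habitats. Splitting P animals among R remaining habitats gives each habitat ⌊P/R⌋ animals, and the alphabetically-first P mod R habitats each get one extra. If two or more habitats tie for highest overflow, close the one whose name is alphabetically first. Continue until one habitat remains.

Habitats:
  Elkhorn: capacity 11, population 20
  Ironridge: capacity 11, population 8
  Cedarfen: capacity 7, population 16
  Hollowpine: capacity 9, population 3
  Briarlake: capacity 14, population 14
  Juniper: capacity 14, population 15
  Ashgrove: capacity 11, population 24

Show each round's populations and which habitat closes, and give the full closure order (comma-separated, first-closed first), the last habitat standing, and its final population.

Round 1: Ashgrove=24 Briarlake=14 Cedarfen=16 Elkhorn=20 Hollowpine=3 Ironridge=8 Juniper=15 → close Ashgrove (overflow 13)
  24÷6 = 4 each, +1 to first 0
Round 2: Briarlake=18 Cedarfen=20 Elkhorn=24 Hollowpine=7 Ironridge=12 Juniper=19 → close Cedarfen (overflow 13)
  20÷5 = 4 each, +1 to first 0
Round 3: Briarlake=22 Elkhorn=28 Hollowpine=11 Ironridge=16 Juniper=23 → close Elkhorn (overflow 17)
  28÷4 = 7 each, +1 to first 0
Round 4: Briarlake=29 Hollowpine=18 Ironridge=23 Juniper=30 → close Juniper (overflow 16)
  30÷3 = 10 each, +1 to first 0
Round 5: Briarlake=39 Hollowpine=28 Ironridge=33 → close Briarlake (overflow 25)
  39÷2 = 19 each, +1 to first 1
Round 6: Hollowpine=48 Ironridge=52 → close Ironridge (overflow 41)
  52÷1 = 52 each, +1 to first 0

Closure order: Ashgrove, Cedarfen, Elkhorn, Juniper, Briarlake, Ironridge
Last habitat: Hollowpine with 100 animals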